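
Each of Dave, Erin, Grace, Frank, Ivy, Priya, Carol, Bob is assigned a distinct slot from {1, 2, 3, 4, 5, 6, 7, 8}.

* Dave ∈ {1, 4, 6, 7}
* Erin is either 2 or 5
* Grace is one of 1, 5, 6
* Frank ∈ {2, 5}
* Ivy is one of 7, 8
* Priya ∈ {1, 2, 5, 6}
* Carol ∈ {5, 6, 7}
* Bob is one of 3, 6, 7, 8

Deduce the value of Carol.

The 8 variables draw from only 8 values {1, 2, 3, 4, 5, 6, 7, 8}, so each is used; only Bob can be 3, hence Bob = 3.
The 7 still-open variables draw from only 7 values {1, 2, 4, 5, 6, 7, 8}, so each is used; only Dave can be 4, hence Dave = 4.
Among the 6 still-open variables, 8 fits only Ivy (and all 6 values in {1, 2, 5, 6, 7, 8} must be used), so Ivy = 8.
Among the 5 still-open variables, 7 fits only Carol (and all 5 values in {1, 2, 5, 6, 7} must be used), so Carol = 7.

7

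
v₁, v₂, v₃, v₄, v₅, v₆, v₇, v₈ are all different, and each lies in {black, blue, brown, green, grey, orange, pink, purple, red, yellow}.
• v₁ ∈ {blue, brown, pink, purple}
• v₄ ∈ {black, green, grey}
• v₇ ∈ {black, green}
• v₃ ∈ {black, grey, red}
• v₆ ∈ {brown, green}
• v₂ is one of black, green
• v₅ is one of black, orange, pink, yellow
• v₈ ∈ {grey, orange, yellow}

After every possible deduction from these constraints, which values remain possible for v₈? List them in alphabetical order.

v₂ and v₇ share exactly the 2 values {black, green}; by pigeonhole those values go to them, so strike black, green from v₃, v₄, v₅, v₆.
That leaves v₄ = grey. Remove grey from v₃, v₈.
That leaves v₆ = brown. So v₁ can't be brown.
That leaves v₃ = red.
No further eliminations apply; v₈ can still be any of orange, yellow.

orange, yellow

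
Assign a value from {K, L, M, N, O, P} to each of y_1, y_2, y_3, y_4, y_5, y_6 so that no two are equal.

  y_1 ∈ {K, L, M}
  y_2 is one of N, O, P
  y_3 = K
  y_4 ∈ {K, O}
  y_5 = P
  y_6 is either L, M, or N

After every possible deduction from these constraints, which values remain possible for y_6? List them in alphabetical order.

y_3 has just one choice, so y_3 = K. So y_1, y_4 can't be K.
y_4's domain is down to {O}, so y_4 = O. Remove O from y_2.
That leaves y_5 = P. So y_2 can't be P.
y_2's domain is down to {N}, so y_2 = N. Strike N from y_6.
No further eliminations apply; y_6 can still be any of L, M.

L, M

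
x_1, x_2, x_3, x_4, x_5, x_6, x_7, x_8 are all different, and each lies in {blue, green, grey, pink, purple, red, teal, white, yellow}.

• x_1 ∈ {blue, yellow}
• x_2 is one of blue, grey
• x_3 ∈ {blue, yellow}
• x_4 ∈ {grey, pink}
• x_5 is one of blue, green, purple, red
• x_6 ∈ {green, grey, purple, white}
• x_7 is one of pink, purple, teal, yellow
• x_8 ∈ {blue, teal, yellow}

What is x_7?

The 2 variables x_1 and x_3 are confined to {blue, yellow}, which locks those values in; drop them from x_2, x_5, x_7, x_8.
x_2 has just one choice, so x_2 = grey. Eliminate grey elsewhere: x_4, x_6.
x_4 has just one choice, so x_4 = pink. So x_7 can't be pink.
x_8 must be teal (only option left). Remove teal from x_7.
So x_7 = purple.

purple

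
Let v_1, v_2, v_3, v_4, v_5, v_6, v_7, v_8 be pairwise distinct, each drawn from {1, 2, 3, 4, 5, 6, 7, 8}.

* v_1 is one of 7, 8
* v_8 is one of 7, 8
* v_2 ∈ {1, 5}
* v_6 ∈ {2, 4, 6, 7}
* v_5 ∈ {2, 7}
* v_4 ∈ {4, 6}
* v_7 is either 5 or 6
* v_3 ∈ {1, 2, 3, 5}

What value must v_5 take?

The 8 variables draw from only 8 values {1, 2, 3, 4, 5, 6, 7, 8}, so each is used; only v_3 can be 3, hence v_3 = 3.
The 7 still-open variables together cover exactly {1, 2, 4, 5, 6, 7, 8} — 7 values for 7 variables — and 1 appears only in v_2's list, so v_2 = 1.
The 6 still-open variables draw from only 6 values {2, 4, 5, 6, 7, 8}, so each is used; only v_7 can be 5, hence v_7 = 5.
v_1 and v_8 between them cover only {7, 8} — a naked pair. Remove those values from v_5, v_6.
So v_5 = 2.

2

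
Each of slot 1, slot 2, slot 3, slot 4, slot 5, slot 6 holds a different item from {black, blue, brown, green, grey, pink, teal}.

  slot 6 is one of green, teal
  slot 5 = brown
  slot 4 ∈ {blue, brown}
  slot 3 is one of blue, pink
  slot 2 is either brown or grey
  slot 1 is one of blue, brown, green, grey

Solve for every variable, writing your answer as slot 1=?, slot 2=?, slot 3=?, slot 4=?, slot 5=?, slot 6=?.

slot 1=green, slot 2=grey, slot 3=pink, slot 4=blue, slot 5=brown, slot 6=teal

slot 5 must be brown (only option left). Strike brown from slot 1, slot 2, slot 4.
slot 2 has just one choice, so slot 2 = grey. Strike grey from slot 1.
slot 4 has just one choice, so slot 4 = blue. Strike blue from slot 1, slot 3.
slot 1 has just one choice, so slot 1 = green. Strike green from slot 6.
slot 3 must be pink (only option left).
slot 6 has just one choice, so slot 6 = teal.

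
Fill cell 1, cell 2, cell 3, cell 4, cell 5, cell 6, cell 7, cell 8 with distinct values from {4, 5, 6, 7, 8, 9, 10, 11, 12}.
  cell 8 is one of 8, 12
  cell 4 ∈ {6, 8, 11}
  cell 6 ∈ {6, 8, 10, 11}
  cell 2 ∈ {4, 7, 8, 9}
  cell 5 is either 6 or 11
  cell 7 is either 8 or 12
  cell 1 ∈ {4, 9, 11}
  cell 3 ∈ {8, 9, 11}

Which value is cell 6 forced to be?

10

The 8 variables together cover exactly {4, 6, 7, 8, 9, 10, 11, 12} — 8 values for 8 variables — and 7 appears only in cell 2's list, so cell 2 = 7.
Among the 7 still-open variables, 4 fits only cell 1 (and all 7 values in {4, 6, 8, 9, 10, 11, 12} must be used), so cell 1 = 4.
The 6 still-open variables together cover exactly {6, 8, 9, 10, 11, 12} — 6 values for 6 variables — and 9 appears only in cell 3's list, so cell 3 = 9.
Among the 5 still-open variables, 10 fits only cell 6 (and all 5 values in {6, 8, 10, 11, 12} must be used), so cell 6 = 10.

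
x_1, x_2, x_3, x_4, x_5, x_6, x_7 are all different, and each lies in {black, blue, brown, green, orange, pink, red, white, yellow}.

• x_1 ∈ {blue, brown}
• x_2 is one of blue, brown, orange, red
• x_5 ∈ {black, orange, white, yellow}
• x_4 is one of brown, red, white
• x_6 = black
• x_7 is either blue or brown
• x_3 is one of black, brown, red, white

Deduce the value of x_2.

orange

x_6 must be black (only option left). Remove black from x_3, x_5.
The 6 still-open variables together cover exactly {blue, brown, orange, red, white, yellow} — 6 values for 6 variables — and yellow appears only in x_5's list, so x_5 = yellow.
The 5 still-open variables draw from only 5 values {blue, brown, orange, red, white}, so each is used; only x_2 can be orange, hence x_2 = orange.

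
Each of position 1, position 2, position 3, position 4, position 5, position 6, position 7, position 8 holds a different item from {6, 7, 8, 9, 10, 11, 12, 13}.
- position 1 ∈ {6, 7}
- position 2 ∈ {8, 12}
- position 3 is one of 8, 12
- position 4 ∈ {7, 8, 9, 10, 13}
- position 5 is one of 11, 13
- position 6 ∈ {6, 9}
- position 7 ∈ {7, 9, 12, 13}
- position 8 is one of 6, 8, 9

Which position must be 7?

position 1

The 8 variables draw from only 8 values {6, 7, 8, 9, 10, 11, 12, 13}, so each is used; only position 4 can be 10, hence position 4 = 10.
The 7 still-open variables draw from only 7 values {6, 7, 8, 9, 11, 12, 13}, so each is used; only position 5 can be 11, hence position 5 = 11.
The 6 still-open variables together cover exactly {6, 7, 8, 9, 12, 13} — 6 values for 6 variables — and 13 appears only in position 7's list, so position 7 = 13.
The 5 still-open variables draw from only 5 values {6, 7, 8, 9, 12}, so each is used; only position 1 can be 7, hence position 1 = 7.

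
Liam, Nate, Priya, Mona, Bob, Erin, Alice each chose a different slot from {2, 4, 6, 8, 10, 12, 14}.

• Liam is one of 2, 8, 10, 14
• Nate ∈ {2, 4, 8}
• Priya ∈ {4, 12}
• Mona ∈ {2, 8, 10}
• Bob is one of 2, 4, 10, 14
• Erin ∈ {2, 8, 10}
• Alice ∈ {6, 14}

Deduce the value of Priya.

The 7 variables draw from only 7 values {2, 4, 6, 8, 10, 12, 14}, so each is used; only Alice can be 6, hence Alice = 6.
Among the 6 still-open variables, 12 fits only Priya (and all 6 values in {2, 4, 8, 10, 12, 14} must be used), so Priya = 12.

12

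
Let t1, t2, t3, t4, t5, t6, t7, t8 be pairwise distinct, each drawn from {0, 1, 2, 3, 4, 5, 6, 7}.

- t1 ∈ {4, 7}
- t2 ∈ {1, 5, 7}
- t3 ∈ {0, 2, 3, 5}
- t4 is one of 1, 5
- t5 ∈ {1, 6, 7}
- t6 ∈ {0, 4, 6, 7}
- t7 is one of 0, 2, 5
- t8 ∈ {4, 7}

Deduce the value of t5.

Among the 8 variables, 3 fits only t3 (and all 8 values in {0, 1, 2, 3, 4, 5, 6, 7} must be used), so t3 = 3.
The 7 still-open variables draw from only 7 values {0, 1, 2, 4, 5, 6, 7}, so each is used; only t7 can be 2, hence t7 = 2.
The 6 still-open variables draw from only 6 values {0, 1, 4, 5, 6, 7}, so each is used; only t6 can be 0, hence t6 = 0.
Among the 5 still-open variables, 6 fits only t5 (and all 5 values in {1, 4, 5, 6, 7} must be used), so t5 = 6.

6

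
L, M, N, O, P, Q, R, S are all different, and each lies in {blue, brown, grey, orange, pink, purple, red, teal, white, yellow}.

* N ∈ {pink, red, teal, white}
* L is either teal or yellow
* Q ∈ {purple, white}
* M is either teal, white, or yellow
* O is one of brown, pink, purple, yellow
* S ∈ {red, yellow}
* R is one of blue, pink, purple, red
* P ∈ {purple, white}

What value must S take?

The 8 variables together cover exactly {blue, brown, pink, purple, red, teal, white, yellow} — 8 values for 8 variables — and blue appears only in R's list, so R = blue.
The 7 still-open variables together cover exactly {brown, pink, purple, red, teal, white, yellow} — 7 values for 7 variables — and brown appears only in O's list, so O = brown.
Among the 6 still-open variables, pink fits only N (and all 6 values in {pink, purple, red, teal, white, yellow} must be used), so N = pink.
Among the 5 still-open variables, red fits only S (and all 5 values in {purple, red, teal, white, yellow} must be used), so S = red.

red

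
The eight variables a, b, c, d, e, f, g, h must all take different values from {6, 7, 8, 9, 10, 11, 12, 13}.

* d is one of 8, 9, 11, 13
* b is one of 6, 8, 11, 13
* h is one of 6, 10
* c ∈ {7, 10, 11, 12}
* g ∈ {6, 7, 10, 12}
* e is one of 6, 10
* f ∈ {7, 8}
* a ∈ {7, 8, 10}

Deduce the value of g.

The 8 variables together cover exactly {6, 7, 8, 9, 10, 11, 12, 13} — 8 values for 8 variables — and 9 appears only in d's list, so d = 9.
The 7 still-open variables draw from only 7 values {6, 7, 8, 10, 11, 12, 13}, so each is used; only b can be 13, hence b = 13.
The 6 still-open variables draw from only 6 values {6, 7, 8, 10, 11, 12}, so each is used; only c can be 11, hence c = 11.
The 5 still-open variables draw from only 5 values {6, 7, 8, 10, 12}, so each is used; only g can be 12, hence g = 12.

12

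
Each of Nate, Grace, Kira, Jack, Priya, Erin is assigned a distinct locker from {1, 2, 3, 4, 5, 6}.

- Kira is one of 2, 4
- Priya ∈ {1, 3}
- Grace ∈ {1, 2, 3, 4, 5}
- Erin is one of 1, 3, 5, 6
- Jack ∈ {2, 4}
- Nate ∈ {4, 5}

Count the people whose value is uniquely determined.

The 6 variables together cover exactly {1, 2, 3, 4, 5, 6} — 6 values for 6 variables — and 6 appears only in Erin's list, so Erin = 6.
Kira and Jack between them cover only {2, 4} — a naked pair. Remove those values from Nate, Grace.
Nate must be 5 (only option left). Remove 5 from Grace.
Determined: Nate=5, Erin=6. The other people each still have more than one consistent value. That makes 2.

2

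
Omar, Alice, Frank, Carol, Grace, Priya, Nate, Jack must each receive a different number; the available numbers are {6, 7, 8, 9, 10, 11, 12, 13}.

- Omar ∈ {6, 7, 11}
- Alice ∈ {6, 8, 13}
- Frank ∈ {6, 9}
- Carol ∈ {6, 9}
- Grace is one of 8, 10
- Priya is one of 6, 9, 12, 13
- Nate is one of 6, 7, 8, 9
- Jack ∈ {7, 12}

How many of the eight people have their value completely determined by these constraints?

The 8 variables draw from only 8 values {6, 7, 8, 9, 10, 11, 12, 13}, so each is used; only Grace can be 10, hence Grace = 10.
Among the 7 still-open variables, 11 fits only Omar (and all 7 values in {6, 7, 8, 9, 11, 12, 13} must be used), so Omar = 11.
The 2 variables Frank and Carol are confined to {6, 9}, which locks those values in; drop them from Alice, Priya, Nate.
Determined: Omar=11, Grace=10. The other people each still have more than one consistent value. That makes 2.

2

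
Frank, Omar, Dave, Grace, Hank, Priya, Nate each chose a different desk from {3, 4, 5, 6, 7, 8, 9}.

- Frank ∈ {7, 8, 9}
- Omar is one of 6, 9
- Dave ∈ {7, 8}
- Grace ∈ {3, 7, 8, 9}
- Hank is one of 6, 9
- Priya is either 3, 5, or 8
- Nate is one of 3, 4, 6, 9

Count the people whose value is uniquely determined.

Among the 7 variables, 4 fits only Nate (and all 7 values in {3, 4, 5, 6, 7, 8, 9} must be used), so Nate = 4.
The 6 still-open variables together cover exactly {3, 5, 6, 7, 8, 9} — 6 values for 6 variables — and 5 appears only in Priya's list, so Priya = 5.
Among the 5 still-open variables, 3 fits only Grace (and all 5 values in {3, 6, 7, 8, 9} must be used), so Grace = 3.
Omar and Hank between them cover only {6, 9} — a naked pair. Remove those values from Frank.
Determined: Grace=3, Priya=5, Nate=4. The other people each still have more than one consistent value. That makes 3.

3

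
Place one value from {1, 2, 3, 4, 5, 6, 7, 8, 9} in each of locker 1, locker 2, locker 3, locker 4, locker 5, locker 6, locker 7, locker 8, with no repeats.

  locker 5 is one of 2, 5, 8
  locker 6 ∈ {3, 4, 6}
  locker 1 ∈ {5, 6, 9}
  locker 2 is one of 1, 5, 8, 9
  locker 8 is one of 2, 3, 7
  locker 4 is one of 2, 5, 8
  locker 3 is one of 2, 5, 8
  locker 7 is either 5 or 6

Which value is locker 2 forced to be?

1

locker 3, locker 4, locker 5 share exactly the 3 values {2, 5, 8}; by pigeonhole those values go to them, so strike 2, 5, 8 from locker 1, locker 2, locker 7, locker 8.
That leaves locker 7 = 6. So locker 1, locker 6 can't be 6.
locker 1 must be 9 (only option left). Strike 9 from locker 2.
So locker 2 = 1.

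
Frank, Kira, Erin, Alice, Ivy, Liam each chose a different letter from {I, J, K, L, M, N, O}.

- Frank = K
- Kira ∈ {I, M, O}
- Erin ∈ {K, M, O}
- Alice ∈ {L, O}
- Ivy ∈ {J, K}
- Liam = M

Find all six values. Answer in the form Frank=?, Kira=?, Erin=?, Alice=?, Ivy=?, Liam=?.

Frank must be K (only option left). So Erin, Ivy can't be K.
That leaves Ivy = J.
Liam's domain is down to {M}, so Liam = M. Eliminate M elsewhere: Kira, Erin.
Erin's domain is down to {O}, so Erin = O. So Kira, Alice can't be O.
Alice's domain is down to {L}, so Alice = L.
That leaves Kira = I.

Frank=K, Kira=I, Erin=O, Alice=L, Ivy=J, Liam=M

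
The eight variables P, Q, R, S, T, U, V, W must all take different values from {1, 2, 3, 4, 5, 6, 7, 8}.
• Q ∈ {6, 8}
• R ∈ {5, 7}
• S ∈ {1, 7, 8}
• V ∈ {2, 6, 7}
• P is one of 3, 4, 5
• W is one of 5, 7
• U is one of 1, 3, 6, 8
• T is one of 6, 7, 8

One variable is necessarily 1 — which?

The 8 variables draw from only 8 values {1, 2, 3, 4, 5, 6, 7, 8}, so each is used; only V can be 2, hence V = 2.
The 7 still-open variables together cover exactly {1, 3, 4, 5, 6, 7, 8} — 7 values for 7 variables — and 4 appears only in P's list, so P = 4.
The 6 still-open variables together cover exactly {1, 3, 5, 6, 7, 8} — 6 values for 6 variables — and 3 appears only in U's list, so U = 3.
The 5 still-open variables together cover exactly {1, 5, 6, 7, 8} — 5 values for 5 variables — and 1 appears only in S's list, so S = 1.

S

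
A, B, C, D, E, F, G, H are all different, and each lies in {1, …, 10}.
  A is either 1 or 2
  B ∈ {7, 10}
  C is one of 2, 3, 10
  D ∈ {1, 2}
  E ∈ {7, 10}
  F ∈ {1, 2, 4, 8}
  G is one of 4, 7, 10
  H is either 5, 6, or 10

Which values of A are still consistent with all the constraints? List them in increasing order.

1, 2

A and D share exactly the 2 values {1, 2}; by pigeonhole those values go to them, so strike 1, 2 from C, F.
B and E between them cover only {7, 10} — a naked pair. Remove those values from C, G, H.
C has just one choice, so C = 3.
G has just one choice, so G = 4. Remove 4 from F.
F has just one choice, so F = 8.
No further eliminations apply; A can still be any of 1, 2.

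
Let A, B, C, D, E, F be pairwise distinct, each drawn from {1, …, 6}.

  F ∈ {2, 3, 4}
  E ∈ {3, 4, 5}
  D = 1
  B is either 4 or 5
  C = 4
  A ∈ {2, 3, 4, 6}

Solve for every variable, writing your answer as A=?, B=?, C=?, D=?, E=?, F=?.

C has just one choice, so C = 4. So A, B, E, F can't be 4.
That leaves D = 1.
B has just one choice, so B = 5. Remove 5 from E.
E must be 3 (only option left). Eliminate 3 elsewhere: A, F.
F has just one choice, so F = 2. So A can't be 2.
A must be 6 (only option left).

A=6, B=5, C=4, D=1, E=3, F=2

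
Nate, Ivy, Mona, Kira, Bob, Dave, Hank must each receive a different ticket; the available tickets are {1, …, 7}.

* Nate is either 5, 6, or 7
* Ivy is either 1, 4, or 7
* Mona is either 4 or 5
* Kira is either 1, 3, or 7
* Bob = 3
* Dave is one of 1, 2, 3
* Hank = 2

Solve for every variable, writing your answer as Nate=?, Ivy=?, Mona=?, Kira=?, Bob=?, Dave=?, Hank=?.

Bob must be 3 (only option left). Remove 3 from Kira, Dave.
Hank has just one choice, so Hank = 2. Remove 2 from Dave.
That leaves Dave = 1. Remove 1 from Ivy, Kira.
Kira has just one choice, so Kira = 7. So Nate, Ivy can't be 7.
Ivy has just one choice, so Ivy = 4. Strike 4 from Mona.
Mona must be 5 (only option left). Strike 5 from Nate.
That leaves Nate = 6.

Nate=6, Ivy=4, Mona=5, Kira=7, Bob=3, Dave=1, Hank=2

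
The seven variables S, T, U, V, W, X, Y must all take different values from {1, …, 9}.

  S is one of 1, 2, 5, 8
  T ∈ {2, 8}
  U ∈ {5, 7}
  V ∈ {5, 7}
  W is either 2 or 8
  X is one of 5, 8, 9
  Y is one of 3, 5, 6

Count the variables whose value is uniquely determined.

2

The 2 variables T and W are confined to {2, 8}, which locks those values in; drop them from S, X.
U and V between them cover only {5, 7} — a naked pair. Remove those values from S, X, Y.
S's domain is down to {1}, so S = 1.
That leaves X = 9.
Determined: S=1, X=9. The other variables each still have more than one consistent value. That makes 2.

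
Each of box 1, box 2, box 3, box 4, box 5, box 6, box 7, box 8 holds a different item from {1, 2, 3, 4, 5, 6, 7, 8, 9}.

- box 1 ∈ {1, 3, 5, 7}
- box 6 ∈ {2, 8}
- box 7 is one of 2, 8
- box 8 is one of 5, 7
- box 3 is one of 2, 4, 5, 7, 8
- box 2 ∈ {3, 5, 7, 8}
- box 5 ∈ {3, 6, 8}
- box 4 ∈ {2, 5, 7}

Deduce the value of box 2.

The 8 variables draw from only 8 values {1, 2, 3, 4, 5, 6, 7, 8}, so each is used; only box 1 can be 1, hence box 1 = 1.
The 7 still-open variables together cover exactly {2, 3, 4, 5, 6, 7, 8} — 7 values for 7 variables — and 4 appears only in box 3's list, so box 3 = 4.
The 6 still-open variables draw from only 6 values {2, 3, 5, 6, 7, 8}, so each is used; only box 5 can be 6, hence box 5 = 6.
The 5 still-open variables together cover exactly {2, 3, 5, 7, 8} — 5 values for 5 variables — and 3 appears only in box 2's list, so box 2 = 3.

3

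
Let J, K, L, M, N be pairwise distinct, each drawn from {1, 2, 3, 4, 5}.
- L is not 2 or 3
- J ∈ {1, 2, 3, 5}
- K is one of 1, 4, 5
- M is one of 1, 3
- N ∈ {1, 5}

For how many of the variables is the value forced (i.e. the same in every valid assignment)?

2

The 5 variables together cover exactly {1, 2, 3, 4, 5} — 5 values for 5 variables — and 2 appears only in J's list, so J = 2.
The 4 still-open variables draw from only 4 values {1, 3, 4, 5}, so each is used; only M can be 3, hence M = 3.
Determined: J=2, M=3. The other variables each still have more than one consistent value. That makes 2.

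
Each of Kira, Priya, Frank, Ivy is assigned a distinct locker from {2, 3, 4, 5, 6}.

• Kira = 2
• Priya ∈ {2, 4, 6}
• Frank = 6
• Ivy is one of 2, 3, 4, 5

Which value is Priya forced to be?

4

Kira's domain is down to {2}, so Kira = 2. Strike 2 from Priya, Ivy.
That leaves Frank = 6. Strike 6 from Priya.
So Priya = 4.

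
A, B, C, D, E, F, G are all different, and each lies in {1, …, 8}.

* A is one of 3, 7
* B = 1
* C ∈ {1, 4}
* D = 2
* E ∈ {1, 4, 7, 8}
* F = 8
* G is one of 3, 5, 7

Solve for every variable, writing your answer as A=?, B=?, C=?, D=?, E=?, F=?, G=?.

A=3, B=1, C=4, D=2, E=7, F=8, G=5

B's domain is down to {1}, so B = 1. Remove 1 from C, E.
C must be 4 (only option left). Strike 4 from E.
D's domain is down to {2}, so D = 2.
F has just one choice, so F = 8. So E can't be 8.
E has just one choice, so E = 7. Remove 7 from A, G.
A's domain is down to {3}, so A = 3. Remove 3 from G.
G has just one choice, so G = 5.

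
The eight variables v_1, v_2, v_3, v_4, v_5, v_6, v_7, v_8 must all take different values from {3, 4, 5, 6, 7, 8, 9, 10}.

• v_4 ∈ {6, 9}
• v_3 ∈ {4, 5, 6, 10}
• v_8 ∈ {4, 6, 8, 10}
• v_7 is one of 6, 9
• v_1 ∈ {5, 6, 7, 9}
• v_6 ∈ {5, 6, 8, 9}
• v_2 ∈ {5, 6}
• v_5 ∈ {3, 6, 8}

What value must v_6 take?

8

The 8 variables draw from only 8 values {3, 4, 5, 6, 7, 8, 9, 10}, so each is used; only v_5 can be 3, hence v_5 = 3.
The 7 still-open variables together cover exactly {4, 5, 6, 7, 8, 9, 10} — 7 values for 7 variables — and 7 appears only in v_1's list, so v_1 = 7.
v_4 and v_7 share exactly the 2 values {6, 9}; by pigeonhole those values go to them, so strike 6, 9 from v_2, v_3, v_6, v_8.
v_2 must be 5 (only option left). Remove 5 from v_3, v_6.
So v_6 = 8.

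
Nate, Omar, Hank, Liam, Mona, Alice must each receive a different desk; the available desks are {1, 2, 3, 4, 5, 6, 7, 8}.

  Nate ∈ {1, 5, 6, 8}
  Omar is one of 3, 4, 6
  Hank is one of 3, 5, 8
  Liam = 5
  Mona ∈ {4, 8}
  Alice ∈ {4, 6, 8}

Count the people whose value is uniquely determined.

Liam must be 5 (only option left). So Nate, Hank can't be 5.
The 5 still-open variables together cover exactly {1, 3, 4, 6, 8} — 5 values for 5 variables — and 1 appears only in Nate's list, so Nate = 1.
Determined: Nate=1, Liam=5. The other people each still have more than one consistent value. That makes 2.

2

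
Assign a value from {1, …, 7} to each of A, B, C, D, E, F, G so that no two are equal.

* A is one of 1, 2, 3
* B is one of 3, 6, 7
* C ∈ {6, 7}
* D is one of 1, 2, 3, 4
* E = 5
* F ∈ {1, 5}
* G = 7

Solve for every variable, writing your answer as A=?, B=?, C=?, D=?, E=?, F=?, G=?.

E's domain is down to {5}, so E = 5. Eliminate 5 elsewhere: F.
F has just one choice, so F = 1. Strike 1 from A, D.
G has just one choice, so G = 7. Strike 7 from B, C.
C has just one choice, so C = 6. Eliminate 6 elsewhere: B.
B has just one choice, so B = 3. Remove 3 from A, D.
A has just one choice, so A = 2. Strike 2 from D.
D has just one choice, so D = 4.

A=2, B=3, C=6, D=4, E=5, F=1, G=7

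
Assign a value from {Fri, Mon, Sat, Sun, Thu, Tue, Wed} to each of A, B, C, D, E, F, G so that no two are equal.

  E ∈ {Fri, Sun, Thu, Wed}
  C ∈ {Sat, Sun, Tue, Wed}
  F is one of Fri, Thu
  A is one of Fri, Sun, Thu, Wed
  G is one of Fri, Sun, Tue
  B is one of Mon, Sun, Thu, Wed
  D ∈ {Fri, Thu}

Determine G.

The 7 variables draw from only 7 values {Fri, Mon, Sat, Sun, Thu, Tue, Wed}, so each is used; only B can be Mon, hence B = Mon.
The 6 still-open variables together cover exactly {Fri, Sat, Sun, Thu, Tue, Wed} — 6 values for 6 variables — and Sat appears only in C's list, so C = Sat.
The 5 still-open variables draw from only 5 values {Fri, Sun, Thu, Tue, Wed}, so each is used; only G can be Tue, hence G = Tue.

Tue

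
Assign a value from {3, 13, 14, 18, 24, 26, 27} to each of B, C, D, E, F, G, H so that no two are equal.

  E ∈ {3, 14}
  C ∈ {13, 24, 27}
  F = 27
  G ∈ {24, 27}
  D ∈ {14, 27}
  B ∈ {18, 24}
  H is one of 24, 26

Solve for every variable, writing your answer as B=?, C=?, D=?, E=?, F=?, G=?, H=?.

B=18, C=13, D=14, E=3, F=27, G=24, H=26

F's domain is down to {27}, so F = 27. Eliminate 27 elsewhere: C, D, G.
G's domain is down to {24}, so G = 24. So B, C, H can't be 24.
H must be 26 (only option left).
B's domain is down to {18}, so B = 18.
C has just one choice, so C = 13.
That leaves D = 14. Eliminate 14 elsewhere: E.
E must be 3 (only option left).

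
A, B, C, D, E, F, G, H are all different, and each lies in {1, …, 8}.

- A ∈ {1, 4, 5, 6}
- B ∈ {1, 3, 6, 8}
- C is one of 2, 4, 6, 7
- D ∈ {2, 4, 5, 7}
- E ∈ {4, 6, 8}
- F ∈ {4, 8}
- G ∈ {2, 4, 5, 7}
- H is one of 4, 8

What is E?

The 8 variables together cover exactly {1, 2, 3, 4, 5, 6, 7, 8} — 8 values for 8 variables — and 3 appears only in B's list, so B = 3.
The 7 still-open variables draw from only 7 values {1, 2, 4, 5, 6, 7, 8}, so each is used; only A can be 1, hence A = 1.
F and H share exactly the 2 values {4, 8}; by pigeonhole those values go to them, so strike 4, 8 from C, D, E, G.
So E = 6.

6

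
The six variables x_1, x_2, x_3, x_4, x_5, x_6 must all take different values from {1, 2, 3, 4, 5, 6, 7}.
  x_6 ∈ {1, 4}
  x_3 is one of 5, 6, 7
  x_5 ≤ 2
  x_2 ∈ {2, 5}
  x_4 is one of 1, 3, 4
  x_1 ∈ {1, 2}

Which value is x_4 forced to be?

3

x_1 and x_5 between them cover only {1, 2} — a naked pair. Remove those values from x_2, x_4, x_6.
That leaves x_2 = 5. So x_3 can't be 5.
x_6's domain is down to {4}, so x_6 = 4. Strike 4 from x_4.
So x_4 = 3.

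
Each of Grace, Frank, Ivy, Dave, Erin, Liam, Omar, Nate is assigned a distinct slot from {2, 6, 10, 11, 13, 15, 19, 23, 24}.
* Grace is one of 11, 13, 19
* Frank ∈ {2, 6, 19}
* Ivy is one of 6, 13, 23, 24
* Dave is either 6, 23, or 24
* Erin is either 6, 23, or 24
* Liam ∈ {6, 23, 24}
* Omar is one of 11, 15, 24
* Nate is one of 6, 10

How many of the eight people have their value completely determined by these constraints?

Dave, Erin, Liam between them cover only {6, 23, 24} — a naked triple. Remove those values from Frank, Ivy, Omar, Nate.
Ivy's domain is down to {13}, so Ivy = 13. So Grace can't be 13.
Nate must be 10 (only option left).
Determined: Ivy=13, Nate=10. The other people each still have more than one consistent value. That makes 2.

2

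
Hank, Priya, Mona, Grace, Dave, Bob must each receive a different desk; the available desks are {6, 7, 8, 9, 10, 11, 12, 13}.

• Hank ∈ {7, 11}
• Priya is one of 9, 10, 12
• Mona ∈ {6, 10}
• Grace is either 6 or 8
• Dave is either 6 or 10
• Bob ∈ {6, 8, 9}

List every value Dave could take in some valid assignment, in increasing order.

Mona and Dave between them cover only {6, 10} — a naked pair. Remove those values from Priya, Grace, Bob.
Grace has just one choice, so Grace = 8. So Bob can't be 8.
That leaves Bob = 9. Remove 9 from Priya.
Priya has just one choice, so Priya = 12.
No further eliminations apply; Dave can still be any of 6, 10.

6, 10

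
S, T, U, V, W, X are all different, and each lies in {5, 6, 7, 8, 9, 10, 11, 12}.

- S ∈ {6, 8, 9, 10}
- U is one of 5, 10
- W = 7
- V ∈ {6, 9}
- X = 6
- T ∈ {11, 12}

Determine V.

W must be 7 (only option left).
X has just one choice, so X = 6. Eliminate 6 elsewhere: S, V.
So V = 9.

9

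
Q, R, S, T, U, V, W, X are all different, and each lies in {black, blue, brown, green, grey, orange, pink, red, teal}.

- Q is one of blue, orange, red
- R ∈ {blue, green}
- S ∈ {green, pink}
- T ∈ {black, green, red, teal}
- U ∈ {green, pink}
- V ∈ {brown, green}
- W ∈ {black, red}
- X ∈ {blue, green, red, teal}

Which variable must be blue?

R

The 8 variables draw from only 8 values {black, blue, brown, green, orange, pink, red, teal}, so each is used; only V can be brown, hence V = brown.
The 7 still-open variables draw from only 7 values {black, blue, green, orange, pink, red, teal}, so each is used; only Q can be orange, hence Q = orange.
The 2 variables S and U are confined to {green, pink}, which locks those values in; drop them from R, T, X.
So blue goes to R.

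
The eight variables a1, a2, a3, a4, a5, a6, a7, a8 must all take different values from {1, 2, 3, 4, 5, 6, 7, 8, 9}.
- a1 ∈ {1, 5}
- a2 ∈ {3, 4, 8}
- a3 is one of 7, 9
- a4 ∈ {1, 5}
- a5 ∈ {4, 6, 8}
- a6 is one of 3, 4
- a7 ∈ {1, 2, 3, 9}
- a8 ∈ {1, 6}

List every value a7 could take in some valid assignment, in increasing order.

2, 9

a1 and a4 share exactly the 2 values {1, 5}; by pigeonhole those values go to them, so strike 1, 5 from a7, a8.
a8 must be 6 (only option left). Remove 6 from a5.
The 3 variables a2, a5, a6 are confined to {3, 4, 8}, which locks those values in; drop them from a7.
No further eliminations apply; a7 can still be any of 2, 9.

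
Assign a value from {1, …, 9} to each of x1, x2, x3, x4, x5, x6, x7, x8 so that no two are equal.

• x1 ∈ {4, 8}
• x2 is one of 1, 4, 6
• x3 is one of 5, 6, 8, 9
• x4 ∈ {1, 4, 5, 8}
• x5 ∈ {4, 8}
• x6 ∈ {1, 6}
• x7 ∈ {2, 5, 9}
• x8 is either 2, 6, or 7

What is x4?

5

Among the 8 variables, 7 fits only x8 (and all 8 values in {1, 2, 4, 5, 6, 7, 8, 9} must be used), so x8 = 7.
Among the 7 still-open variables, 2 fits only x7 (and all 7 values in {1, 2, 4, 5, 6, 8, 9} must be used), so x7 = 2.
The 6 still-open variables draw from only 6 values {1, 4, 5, 6, 8, 9}, so each is used; only x3 can be 9, hence x3 = 9.
The 5 still-open variables draw from only 5 values {1, 4, 5, 6, 8}, so each is used; only x4 can be 5, hence x4 = 5.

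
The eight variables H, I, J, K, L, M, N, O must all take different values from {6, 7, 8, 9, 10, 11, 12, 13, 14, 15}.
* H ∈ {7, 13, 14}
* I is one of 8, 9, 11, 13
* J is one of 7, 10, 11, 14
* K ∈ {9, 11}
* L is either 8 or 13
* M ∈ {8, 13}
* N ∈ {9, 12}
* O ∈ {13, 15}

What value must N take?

L and M between them cover only {8, 13} — a naked pair. Remove those values from H, I, O.
O's domain is down to {15}, so O = 15.
The 2 variables I and K are confined to {9, 11}, which locks those values in; drop them from J, N.
So N = 12.

12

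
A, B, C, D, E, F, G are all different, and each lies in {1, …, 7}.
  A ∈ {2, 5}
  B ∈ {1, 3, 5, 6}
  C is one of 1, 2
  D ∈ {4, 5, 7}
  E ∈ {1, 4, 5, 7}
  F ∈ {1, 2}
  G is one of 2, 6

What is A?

The 7 variables together cover exactly {1, 2, 3, 4, 5, 6, 7} — 7 values for 7 variables — and 3 appears only in B's list, so B = 3.
The 6 still-open variables draw from only 6 values {1, 2, 4, 5, 6, 7}, so each is used; only G can be 6, hence G = 6.
The 2 variables C and F are confined to {1, 2}, which locks those values in; drop them from A, E.
So A = 5.

5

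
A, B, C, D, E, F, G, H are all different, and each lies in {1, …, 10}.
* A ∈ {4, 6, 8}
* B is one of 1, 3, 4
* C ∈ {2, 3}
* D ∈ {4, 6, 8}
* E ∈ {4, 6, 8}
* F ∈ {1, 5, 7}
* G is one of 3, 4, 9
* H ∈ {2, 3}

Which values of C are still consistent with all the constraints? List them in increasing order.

The 2 variables C and H are confined to {2, 3}, which locks those values in; drop them from B, G.
A, D, E share exactly the 3 values {4, 6, 8}; by pigeonhole those values go to them, so strike 4, 6, 8 from B, G.
B must be 1 (only option left). So F can't be 1.
G has just one choice, so G = 9.
No further eliminations apply; C can still be any of 2, 3.

2, 3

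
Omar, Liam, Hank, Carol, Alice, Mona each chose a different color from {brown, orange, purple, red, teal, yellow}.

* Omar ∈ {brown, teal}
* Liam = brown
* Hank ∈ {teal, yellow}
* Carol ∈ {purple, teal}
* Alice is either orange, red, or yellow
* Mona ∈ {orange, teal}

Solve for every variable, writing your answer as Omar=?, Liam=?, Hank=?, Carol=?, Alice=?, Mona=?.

Liam has just one choice, so Liam = brown. Remove brown from Omar.
Omar must be teal (only option left). Remove teal from Hank, Carol, Mona.
Hank's domain is down to {yellow}, so Hank = yellow. Remove yellow from Alice.
Carol has just one choice, so Carol = purple.
Mona must be orange (only option left). So Alice can't be orange.
Alice's domain is down to {red}, so Alice = red.

Omar=teal, Liam=brown, Hank=yellow, Carol=purple, Alice=red, Mona=orange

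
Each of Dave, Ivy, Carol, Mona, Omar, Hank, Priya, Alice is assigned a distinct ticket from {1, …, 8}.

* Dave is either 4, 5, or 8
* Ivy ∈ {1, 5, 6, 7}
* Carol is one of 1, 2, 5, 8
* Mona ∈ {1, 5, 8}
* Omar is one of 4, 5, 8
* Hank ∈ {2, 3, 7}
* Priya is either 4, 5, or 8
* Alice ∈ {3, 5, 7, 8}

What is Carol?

Among the 8 variables, 6 fits only Ivy (and all 8 values in {1, 2, 3, 4, 5, 6, 7, 8} must be used), so Ivy = 6.
Dave, Omar, Priya between them cover only {4, 5, 8} — a naked triple. Remove those values from Carol, Mona, Alice.
That leaves Mona = 1. So Carol can't be 1.
So Carol = 2.

2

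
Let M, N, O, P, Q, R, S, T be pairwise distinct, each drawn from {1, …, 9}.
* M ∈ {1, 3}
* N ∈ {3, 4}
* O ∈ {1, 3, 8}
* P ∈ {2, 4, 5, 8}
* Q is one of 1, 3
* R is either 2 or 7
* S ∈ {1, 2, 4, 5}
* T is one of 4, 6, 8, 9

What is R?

M and Q between them cover only {1, 3} — a naked pair. Remove those values from N, O, S.
N has just one choice, so N = 4. So P, S, T can't be 4.
O must be 8 (only option left). Strike 8 from P, T.
The 2 variables P and S are confined to {2, 5}, which locks those values in; drop them from R.
So R = 7.

7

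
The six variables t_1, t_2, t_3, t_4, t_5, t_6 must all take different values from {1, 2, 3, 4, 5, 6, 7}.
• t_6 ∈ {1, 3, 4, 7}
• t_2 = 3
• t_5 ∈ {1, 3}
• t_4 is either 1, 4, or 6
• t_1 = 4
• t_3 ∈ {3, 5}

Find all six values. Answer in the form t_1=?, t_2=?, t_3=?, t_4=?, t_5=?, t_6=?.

t_1=4, t_2=3, t_3=5, t_4=6, t_5=1, t_6=7

t_1 must be 4 (only option left). Strike 4 from t_4, t_6.
t_2's domain is down to {3}, so t_2 = 3. Eliminate 3 elsewhere: t_3, t_5, t_6.
t_3 must be 5 (only option left).
t_5 has just one choice, so t_5 = 1. Strike 1 from t_4, t_6.
t_6 has just one choice, so t_6 = 7.
That leaves t_4 = 6.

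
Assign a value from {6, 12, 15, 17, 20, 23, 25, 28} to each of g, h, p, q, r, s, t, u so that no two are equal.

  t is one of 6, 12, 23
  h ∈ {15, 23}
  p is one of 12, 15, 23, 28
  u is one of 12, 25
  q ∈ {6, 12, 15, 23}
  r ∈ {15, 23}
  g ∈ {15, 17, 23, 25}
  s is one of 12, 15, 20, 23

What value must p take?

The 8 variables together cover exactly {6, 12, 15, 17, 20, 23, 25, 28} — 8 values for 8 variables — and 17 appears only in g's list, so g = 17.
Among the 7 still-open variables, 20 fits only s (and all 7 values in {6, 12, 15, 20, 23, 25, 28} must be used), so s = 20.
Among the 6 still-open variables, 25 fits only u (and all 6 values in {6, 12, 15, 23, 25, 28} must be used), so u = 25.
The 5 still-open variables together cover exactly {6, 12, 15, 23, 28} — 5 values for 5 variables — and 28 appears only in p's list, so p = 28.

28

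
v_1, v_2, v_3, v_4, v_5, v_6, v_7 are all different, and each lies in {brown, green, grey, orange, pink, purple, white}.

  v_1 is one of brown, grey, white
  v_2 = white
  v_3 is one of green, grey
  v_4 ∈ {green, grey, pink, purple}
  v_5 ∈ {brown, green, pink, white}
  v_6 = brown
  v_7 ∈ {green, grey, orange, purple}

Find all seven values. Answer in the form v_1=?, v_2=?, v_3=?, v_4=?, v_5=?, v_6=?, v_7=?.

v_1=grey, v_2=white, v_3=green, v_4=purple, v_5=pink, v_6=brown, v_7=orange

v_2 has just one choice, so v_2 = white. Strike white from v_1, v_5.
v_6 has just one choice, so v_6 = brown. So v_1, v_5 can't be brown.
That leaves v_1 = grey. Strike grey from v_3, v_4, v_7.
v_3 has just one choice, so v_3 = green. So v_4, v_5, v_7 can't be green.
v_5 has just one choice, so v_5 = pink. Remove pink from v_4.
v_4 must be purple (only option left). Strike purple from v_7.
v_7 must be orange (only option left).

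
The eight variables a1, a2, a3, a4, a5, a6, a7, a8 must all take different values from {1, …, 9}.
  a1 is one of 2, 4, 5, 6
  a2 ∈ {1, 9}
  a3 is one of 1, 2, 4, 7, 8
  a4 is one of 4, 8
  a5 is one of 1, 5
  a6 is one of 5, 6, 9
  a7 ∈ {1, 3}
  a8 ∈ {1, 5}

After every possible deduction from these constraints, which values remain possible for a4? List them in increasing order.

4, 8

a5 and a8 share exactly the 2 values {1, 5}; by pigeonhole those values go to them, so strike 1, 5 from a1, a2, a3, a6, a7.
That leaves a2 = 9. So a6 can't be 9.
a6 has just one choice, so a6 = 6. Remove 6 from a1.
a7 must be 3 (only option left).
No further eliminations apply; a4 can still be any of 4, 8.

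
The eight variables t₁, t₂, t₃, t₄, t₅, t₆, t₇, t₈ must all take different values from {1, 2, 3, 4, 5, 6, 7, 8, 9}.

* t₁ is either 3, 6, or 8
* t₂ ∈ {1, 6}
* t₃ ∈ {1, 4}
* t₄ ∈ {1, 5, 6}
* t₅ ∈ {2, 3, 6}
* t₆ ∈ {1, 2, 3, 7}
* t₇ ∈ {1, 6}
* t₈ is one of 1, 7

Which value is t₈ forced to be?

Among the 8 variables, 4 fits only t₃ (and all 8 values in {1, 2, 3, 4, 5, 6, 7, 8} must be used), so t₃ = 4.
The 7 still-open variables draw from only 7 values {1, 2, 3, 5, 6, 7, 8}, so each is used; only t₄ can be 5, hence t₄ = 5.
The 6 still-open variables draw from only 6 values {1, 2, 3, 6, 7, 8}, so each is used; only t₁ can be 8, hence t₁ = 8.
t₂ and t₇ share exactly the 2 values {1, 6}; by pigeonhole those values go to them, so strike 1, 6 from t₅, t₆, t₈.
So t₈ = 7.

7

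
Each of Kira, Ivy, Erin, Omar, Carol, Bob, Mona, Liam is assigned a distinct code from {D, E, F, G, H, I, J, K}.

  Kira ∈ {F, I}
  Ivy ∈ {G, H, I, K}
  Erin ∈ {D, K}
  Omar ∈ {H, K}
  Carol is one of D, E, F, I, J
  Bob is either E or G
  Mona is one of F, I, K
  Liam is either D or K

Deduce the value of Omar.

H

The 8 variables together cover exactly {D, E, F, G, H, I, J, K} — 8 values for 8 variables — and J appears only in Carol's list, so Carol = J.
Among the 7 still-open variables, E fits only Bob (and all 7 values in {D, E, F, G, H, I, K} must be used), so Bob = E.
Among the 6 still-open variables, G fits only Ivy (and all 6 values in {D, F, G, H, I, K} must be used), so Ivy = G.
Among the 5 still-open variables, H fits only Omar (and all 5 values in {D, F, H, I, K} must be used), so Omar = H.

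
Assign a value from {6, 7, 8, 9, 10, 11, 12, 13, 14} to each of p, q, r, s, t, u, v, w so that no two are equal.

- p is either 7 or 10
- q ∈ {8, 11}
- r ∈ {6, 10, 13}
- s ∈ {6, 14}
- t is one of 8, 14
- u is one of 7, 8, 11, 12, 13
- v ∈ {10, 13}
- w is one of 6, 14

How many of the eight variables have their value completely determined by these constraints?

4

The 8 variables together cover exactly {6, 7, 8, 10, 11, 12, 13, 14} — 8 values for 8 variables — and 12 appears only in u's list, so u = 12.
The 7 still-open variables together cover exactly {6, 7, 8, 10, 11, 13, 14} — 7 values for 7 variables — and 7 appears only in p's list, so p = 7.
The 6 still-open variables together cover exactly {6, 8, 10, 11, 13, 14} — 6 values for 6 variables — and 11 appears only in q's list, so q = 11.
Among the 5 still-open variables, 8 fits only t (and all 5 values in {6, 8, 10, 13, 14} must be used), so t = 8.
s and w between them cover only {6, 14} — a naked pair. Remove those values from r.
Determined: p=7, q=11, t=8, u=12. The other variables each still have more than one consistent value. That makes 4.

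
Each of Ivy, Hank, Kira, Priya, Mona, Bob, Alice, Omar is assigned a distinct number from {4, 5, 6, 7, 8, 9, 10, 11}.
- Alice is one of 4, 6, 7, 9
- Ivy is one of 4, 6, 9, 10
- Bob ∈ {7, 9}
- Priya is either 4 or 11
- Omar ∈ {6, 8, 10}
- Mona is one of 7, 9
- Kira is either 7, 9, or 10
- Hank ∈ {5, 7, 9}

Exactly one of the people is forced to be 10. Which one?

Kira

The 8 variables together cover exactly {4, 5, 6, 7, 8, 9, 10, 11} — 8 values for 8 variables — and 5 appears only in Hank's list, so Hank = 5.
The 7 still-open variables draw from only 7 values {4, 6, 7, 8, 9, 10, 11}, so each is used; only Omar can be 8, hence Omar = 8.
Among the 6 still-open variables, 11 fits only Priya (and all 6 values in {4, 6, 7, 9, 10, 11} must be used), so Priya = 11.
Mona and Bob between them cover only {7, 9} — a naked pair. Remove those values from Ivy, Kira, Alice.
So 10 goes to Kira.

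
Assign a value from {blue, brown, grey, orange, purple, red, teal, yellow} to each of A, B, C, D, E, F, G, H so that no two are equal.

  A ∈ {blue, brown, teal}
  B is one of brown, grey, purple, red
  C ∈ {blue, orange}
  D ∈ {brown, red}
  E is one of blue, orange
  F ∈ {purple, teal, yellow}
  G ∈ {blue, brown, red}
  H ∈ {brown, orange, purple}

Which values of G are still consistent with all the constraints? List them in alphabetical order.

brown, red

The 8 variables together cover exactly {blue, brown, grey, orange, purple, red, teal, yellow} — 8 values for 8 variables — and grey appears only in B's list, so B = grey.
The 7 still-open variables together cover exactly {blue, brown, orange, purple, red, teal, yellow} — 7 values for 7 variables — and yellow appears only in F's list, so F = yellow.
The 6 still-open variables together cover exactly {blue, brown, orange, purple, red, teal} — 6 values for 6 variables — and purple appears only in H's list, so H = purple.
The 5 still-open variables draw from only 5 values {blue, brown, orange, red, teal}, so each is used; only A can be teal, hence A = teal.
C and E between them cover only {blue, orange} — a naked pair. Remove those values from G.
No further eliminations apply; G can still be any of brown, red.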